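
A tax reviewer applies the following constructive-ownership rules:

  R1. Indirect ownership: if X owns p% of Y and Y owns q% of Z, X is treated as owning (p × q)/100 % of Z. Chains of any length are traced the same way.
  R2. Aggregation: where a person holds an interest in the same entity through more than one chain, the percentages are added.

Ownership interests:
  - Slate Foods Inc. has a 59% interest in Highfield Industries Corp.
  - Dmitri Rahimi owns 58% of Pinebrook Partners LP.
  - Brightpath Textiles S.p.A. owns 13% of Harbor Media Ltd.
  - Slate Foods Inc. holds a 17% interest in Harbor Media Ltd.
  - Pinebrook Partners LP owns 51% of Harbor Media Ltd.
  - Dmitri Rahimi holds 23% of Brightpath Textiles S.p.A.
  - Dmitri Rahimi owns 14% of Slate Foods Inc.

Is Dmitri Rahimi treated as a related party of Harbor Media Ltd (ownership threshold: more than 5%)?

Chain via Brightpath Textiles S.p.A. (R1): 23% × 13% = 2.99% of Harbor Media Ltd.
Chain via Slate Foods Inc. (R1): 14% × 17% = 2.38% of Harbor Media Ltd.
Chain via Pinebrook Partners LP (R1): 58% × 51% = 29.58% of Harbor Media Ltd.
Aggregating (R2): 2.99% + 2.38% + 29.58% = 34.95%.
34.95% exceeds the 5% threshold, so Dmitri is a related party to Harbor Media Ltd.

Yes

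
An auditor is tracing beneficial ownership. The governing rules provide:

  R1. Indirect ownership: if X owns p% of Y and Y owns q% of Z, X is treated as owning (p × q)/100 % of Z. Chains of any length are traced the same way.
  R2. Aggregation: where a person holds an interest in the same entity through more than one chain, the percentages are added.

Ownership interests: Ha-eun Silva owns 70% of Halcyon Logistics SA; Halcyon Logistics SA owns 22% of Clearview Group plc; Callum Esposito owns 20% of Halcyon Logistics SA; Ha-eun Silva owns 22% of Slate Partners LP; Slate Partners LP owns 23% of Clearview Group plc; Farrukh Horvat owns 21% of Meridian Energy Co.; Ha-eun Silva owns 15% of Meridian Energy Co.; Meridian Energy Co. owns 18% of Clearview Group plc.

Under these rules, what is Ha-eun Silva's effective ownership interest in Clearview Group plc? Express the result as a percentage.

Chain via Meridian Energy Co. (R1): 15% × 18% = 2.7% of Clearview Group plc.
Chain via Slate Partners LP (R1): 22% × 23% = 5.06% of Clearview Group plc.
Chain via Halcyon Logistics SA (R1): 70% × 22% = 15.4% of Clearview Group plc.
Aggregating (R2): 2.7% + 5.06% + 15.4% = 23.16%.

23.16%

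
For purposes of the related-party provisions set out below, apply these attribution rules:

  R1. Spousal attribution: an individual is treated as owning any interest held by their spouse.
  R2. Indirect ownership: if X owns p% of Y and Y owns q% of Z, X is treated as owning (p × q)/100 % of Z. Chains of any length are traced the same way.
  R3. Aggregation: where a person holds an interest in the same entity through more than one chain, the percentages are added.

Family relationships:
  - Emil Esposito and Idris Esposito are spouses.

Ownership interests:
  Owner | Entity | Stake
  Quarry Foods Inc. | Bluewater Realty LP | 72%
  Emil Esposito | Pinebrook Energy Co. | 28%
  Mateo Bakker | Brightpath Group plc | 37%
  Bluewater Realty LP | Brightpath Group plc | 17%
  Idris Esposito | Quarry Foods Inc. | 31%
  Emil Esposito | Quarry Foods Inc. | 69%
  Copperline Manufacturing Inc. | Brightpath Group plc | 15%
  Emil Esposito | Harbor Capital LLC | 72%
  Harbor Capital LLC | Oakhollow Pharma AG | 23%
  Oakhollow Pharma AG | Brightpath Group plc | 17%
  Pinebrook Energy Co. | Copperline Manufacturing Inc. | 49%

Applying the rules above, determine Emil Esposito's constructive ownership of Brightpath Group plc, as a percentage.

By spousal attribution (R1), Emil Esposito is treated as also owning Idris Esposito's interest in Quarry Foods Inc, giving 69% + 31% = 100%.
Chain via Harbor Capital LLC → Oakhollow Pharma AG (R2): 72% × 23% × 17% = 2.8152% of Brightpath Group plc.
Chain via Quarry Foods Inc. → Bluewater Realty LP (R2): 100% × 72% × 17% = 12.24% of Brightpath Group plc.
Chain via Pinebrook Energy Co. → Copperline Manufacturing Inc. (R2): 28% × 49% × 15% = 2.058% of Brightpath Group plc.
Aggregating (R3): 2.8152% + 12.24% + 2.058% = 17.1132%.

17.1132%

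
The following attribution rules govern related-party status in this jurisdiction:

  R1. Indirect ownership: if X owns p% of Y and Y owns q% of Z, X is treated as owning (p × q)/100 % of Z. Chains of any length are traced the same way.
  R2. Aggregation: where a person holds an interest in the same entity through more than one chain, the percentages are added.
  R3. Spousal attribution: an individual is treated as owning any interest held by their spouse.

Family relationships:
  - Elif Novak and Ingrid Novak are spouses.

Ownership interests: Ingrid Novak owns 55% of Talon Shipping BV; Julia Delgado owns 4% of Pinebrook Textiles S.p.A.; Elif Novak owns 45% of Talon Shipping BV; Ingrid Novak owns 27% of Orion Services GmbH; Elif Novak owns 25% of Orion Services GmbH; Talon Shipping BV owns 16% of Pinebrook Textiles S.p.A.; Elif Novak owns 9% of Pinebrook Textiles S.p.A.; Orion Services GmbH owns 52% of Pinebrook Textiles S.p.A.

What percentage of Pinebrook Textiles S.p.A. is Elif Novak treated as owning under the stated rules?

52.04%

By spousal attribution (R3), Elif Novak is treated as also owning Ingrid Novak's interest in Orion Services GmbH, giving 25% + 27% = 52%.
By spousal attribution (R3), Elif Novak is treated as also owning Ingrid Novak's interest in Talon Shipping BV, giving 45% + 55% = 100%.
Chain via Orion Services GmbH (R1): 52% × 52% = 27.04% of Pinebrook Textiles S.p.A.
Chain via Talon Shipping BV (R1): 100% × 16% = 16% of Pinebrook Textiles S.p.A.
Direct interest in Pinebrook Textiles S.p.A: 9%.
Aggregating (R2): 27.04% + 16% + 9% = 52.04%.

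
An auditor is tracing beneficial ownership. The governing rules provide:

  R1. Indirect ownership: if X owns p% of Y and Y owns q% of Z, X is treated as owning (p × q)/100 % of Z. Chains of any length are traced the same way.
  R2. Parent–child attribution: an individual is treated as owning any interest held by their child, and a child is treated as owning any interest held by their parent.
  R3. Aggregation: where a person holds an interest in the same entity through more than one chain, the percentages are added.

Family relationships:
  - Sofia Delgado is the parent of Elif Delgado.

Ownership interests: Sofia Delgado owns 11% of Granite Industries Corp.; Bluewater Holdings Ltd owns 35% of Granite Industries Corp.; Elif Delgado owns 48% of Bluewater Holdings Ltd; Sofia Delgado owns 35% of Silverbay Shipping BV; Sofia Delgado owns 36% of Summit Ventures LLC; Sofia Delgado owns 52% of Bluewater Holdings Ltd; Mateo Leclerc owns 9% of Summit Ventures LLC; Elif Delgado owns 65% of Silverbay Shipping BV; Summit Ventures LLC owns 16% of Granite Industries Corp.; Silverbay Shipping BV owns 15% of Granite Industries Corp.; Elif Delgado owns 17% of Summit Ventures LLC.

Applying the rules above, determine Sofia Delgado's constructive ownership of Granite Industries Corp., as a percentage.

By parent–child attribution (R2), Sofia Delgado is treated as also owning Elif Delgado's interest in Silverbay Shipping BV, giving 35% + 65% = 100%.
By parent–child attribution (R2), Sofia Delgado is treated as also owning Elif Delgado's interest in Bluewater Holdings Ltd, giving 52% + 48% = 100%.
By parent–child attribution (R2), Sofia Delgado is treated as also owning Elif Delgado's interest in Summit Ventures LLC, giving 36% + 17% = 53%.
Chain via Silverbay Shipping BV (R1): 100% × 15% = 15% of Granite Industries Corp.
Chain via Bluewater Holdings Ltd (R1): 100% × 35% = 35% of Granite Industries Corp.
Chain via Summit Ventures LLC (R1): 53% × 16% = 8.48% of Granite Industries Corp.
Direct interest in Granite Industries Corp: 11%.
Aggregating (R3): 15% + 35% + 8.48% + 11% = 69.48%.

69.48%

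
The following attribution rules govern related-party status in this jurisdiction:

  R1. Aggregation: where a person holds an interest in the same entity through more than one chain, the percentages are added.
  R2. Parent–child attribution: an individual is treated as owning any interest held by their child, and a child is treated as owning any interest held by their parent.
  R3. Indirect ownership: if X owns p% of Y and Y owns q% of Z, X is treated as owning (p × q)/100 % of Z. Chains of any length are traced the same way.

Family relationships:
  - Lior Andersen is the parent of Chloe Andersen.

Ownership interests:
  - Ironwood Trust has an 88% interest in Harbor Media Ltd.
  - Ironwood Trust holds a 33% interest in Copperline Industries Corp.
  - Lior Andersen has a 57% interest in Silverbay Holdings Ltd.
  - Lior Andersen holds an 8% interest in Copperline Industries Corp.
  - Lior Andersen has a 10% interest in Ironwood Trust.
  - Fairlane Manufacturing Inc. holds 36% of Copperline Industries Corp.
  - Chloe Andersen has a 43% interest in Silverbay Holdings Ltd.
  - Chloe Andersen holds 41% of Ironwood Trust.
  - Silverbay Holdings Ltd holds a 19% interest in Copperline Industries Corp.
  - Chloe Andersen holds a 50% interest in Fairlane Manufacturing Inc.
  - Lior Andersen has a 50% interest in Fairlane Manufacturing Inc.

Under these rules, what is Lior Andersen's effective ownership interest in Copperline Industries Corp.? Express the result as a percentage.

By parent–child attribution (R2), Lior Andersen is treated as also owning Chloe Andersen's interest in Ironwood Trust, giving 10% + 41% = 51%.
By parent–child attribution (R2), Lior Andersen is treated as also owning Chloe Andersen's interest in Silverbay Holdings Ltd, giving 57% + 43% = 100%.
By parent–child attribution (R2), Lior Andersen is treated as also owning Chloe Andersen's interest in Fairlane Manufacturing Inc, giving 50% + 50% = 100%.
Chain via Ironwood Trust (R3): 51% × 33% = 16.83% of Copperline Industries Corp.
Chain via Silverbay Holdings Ltd (R3): 100% × 19% = 19% of Copperline Industries Corp.
Chain via Fairlane Manufacturing Inc. (R3): 100% × 36% = 36% of Copperline Industries Corp.
Direct interest in Copperline Industries Corp: 8%.
Aggregating (R1): 16.83% + 19% + 36% + 8% = 79.83%.

79.83%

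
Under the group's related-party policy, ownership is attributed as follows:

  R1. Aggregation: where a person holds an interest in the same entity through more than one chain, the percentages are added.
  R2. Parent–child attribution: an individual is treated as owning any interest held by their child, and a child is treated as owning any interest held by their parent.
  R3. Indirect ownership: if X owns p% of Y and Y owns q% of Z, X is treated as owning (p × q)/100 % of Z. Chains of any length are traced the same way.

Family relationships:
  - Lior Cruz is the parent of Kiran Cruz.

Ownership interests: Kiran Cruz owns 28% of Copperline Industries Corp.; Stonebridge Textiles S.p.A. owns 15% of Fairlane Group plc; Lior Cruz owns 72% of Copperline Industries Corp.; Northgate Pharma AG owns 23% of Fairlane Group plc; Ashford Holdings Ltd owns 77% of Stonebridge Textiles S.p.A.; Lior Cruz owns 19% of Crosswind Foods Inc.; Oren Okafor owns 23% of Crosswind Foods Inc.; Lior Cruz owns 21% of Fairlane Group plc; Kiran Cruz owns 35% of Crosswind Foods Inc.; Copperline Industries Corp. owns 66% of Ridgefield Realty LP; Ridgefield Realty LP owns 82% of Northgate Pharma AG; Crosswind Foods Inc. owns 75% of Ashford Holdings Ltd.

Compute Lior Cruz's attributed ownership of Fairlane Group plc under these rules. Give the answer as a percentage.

By parent–child attribution (R2), Lior Cruz is treated as also owning Kiran Cruz's interest in Crosswind Foods Inc, giving 19% + 35% = 54%.
By parent–child attribution (R2), Lior Cruz is treated as also owning Kiran Cruz's interest in Copperline Industries Corp, giving 72% + 28% = 100%.
Chain via Crosswind Foods Inc. → Ashford Holdings Ltd → Stonebridge Textiles S.p.A. (R3): 54% × 75% × 77% × 15% = 4.67775% of Fairlane Group plc.
Chain via Copperline Industries Corp. → Ridgefield Realty LP → Northgate Pharma AG (R3): 100% × 66% × 82% × 23% = 12.4476% of Fairlane Group plc.
Direct interest in Fairlane Group plc: 21%.
Aggregating (R1): 4.67775% + 12.4476% + 21% = 38.12535%.

38.12535%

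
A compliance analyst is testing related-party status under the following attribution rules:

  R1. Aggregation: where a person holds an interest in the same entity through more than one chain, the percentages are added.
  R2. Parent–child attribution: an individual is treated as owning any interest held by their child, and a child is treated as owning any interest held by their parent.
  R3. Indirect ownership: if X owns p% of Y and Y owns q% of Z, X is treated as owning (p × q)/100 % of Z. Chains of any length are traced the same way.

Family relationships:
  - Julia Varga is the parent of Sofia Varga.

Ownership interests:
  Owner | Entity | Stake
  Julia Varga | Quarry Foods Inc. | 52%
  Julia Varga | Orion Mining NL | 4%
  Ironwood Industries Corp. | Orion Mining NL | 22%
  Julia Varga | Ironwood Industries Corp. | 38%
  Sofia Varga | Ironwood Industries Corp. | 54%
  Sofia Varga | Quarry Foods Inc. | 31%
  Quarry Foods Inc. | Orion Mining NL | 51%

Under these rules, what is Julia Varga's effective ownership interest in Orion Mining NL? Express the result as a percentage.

By parent–child attribution (R2), Julia Varga is treated as also owning Sofia Varga's interest in Ironwood Industries Corp, giving 38% + 54% = 92%.
By parent–child attribution (R2), Julia Varga is treated as also owning Sofia Varga's interest in Quarry Foods Inc, giving 52% + 31% = 83%.
Chain via Ironwood Industries Corp. (R3): 92% × 22% = 20.24% of Orion Mining NL.
Chain via Quarry Foods Inc. (R3): 83% × 51% = 42.33% of Orion Mining NL.
Direct interest in Orion Mining NL: 4%.
Aggregating (R1): 20.24% + 42.33% + 4% = 66.57%.

66.57%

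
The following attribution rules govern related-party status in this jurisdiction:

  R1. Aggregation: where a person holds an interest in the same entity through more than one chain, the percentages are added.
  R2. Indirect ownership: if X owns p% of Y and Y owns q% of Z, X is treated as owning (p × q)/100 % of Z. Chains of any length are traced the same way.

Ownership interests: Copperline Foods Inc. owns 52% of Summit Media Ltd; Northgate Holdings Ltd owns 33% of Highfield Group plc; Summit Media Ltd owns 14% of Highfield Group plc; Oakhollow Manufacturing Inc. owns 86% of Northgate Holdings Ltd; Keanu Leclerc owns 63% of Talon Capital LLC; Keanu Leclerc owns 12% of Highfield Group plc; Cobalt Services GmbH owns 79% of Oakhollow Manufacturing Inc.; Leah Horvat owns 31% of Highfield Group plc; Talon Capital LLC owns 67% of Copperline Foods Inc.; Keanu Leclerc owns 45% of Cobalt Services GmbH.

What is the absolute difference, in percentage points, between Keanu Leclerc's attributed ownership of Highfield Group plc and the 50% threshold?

Chain via Cobalt Services GmbH → Oakhollow Manufacturing Inc. → Northgate Holdings Ltd (R2): 45% × 79% × 86% × 33% = 10.08909% of Highfield Group plc.
Chain via Talon Capital LLC → Copperline Foods Inc. → Summit Media Ltd (R2): 63% × 67% × 52% × 14% = 3.072888% of Highfield Group plc.
Direct interest in Highfield Group plc: 12%.
Aggregating (R1): 10.08909% + 3.072888% + 12% = 25.161978%.
25.161978% falls short of the 50% threshold by 24.838022 percentage points.

24.838022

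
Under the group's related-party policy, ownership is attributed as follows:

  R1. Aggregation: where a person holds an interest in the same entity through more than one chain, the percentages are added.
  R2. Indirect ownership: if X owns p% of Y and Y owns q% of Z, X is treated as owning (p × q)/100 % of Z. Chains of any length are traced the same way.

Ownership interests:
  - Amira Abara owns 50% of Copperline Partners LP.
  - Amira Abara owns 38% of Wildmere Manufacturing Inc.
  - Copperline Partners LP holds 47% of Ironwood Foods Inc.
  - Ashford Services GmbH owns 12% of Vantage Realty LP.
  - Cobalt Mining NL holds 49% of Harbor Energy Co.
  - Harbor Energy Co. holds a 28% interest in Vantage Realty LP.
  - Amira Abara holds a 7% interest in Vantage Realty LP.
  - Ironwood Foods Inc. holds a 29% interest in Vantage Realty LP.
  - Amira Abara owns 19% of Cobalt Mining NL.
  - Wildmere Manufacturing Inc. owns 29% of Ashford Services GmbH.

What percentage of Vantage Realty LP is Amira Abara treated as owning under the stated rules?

17.7442%

Chain via Copperline Partners LP → Ironwood Foods Inc. (R2): 50% × 47% × 29% = 6.815% of Vantage Realty LP.
Chain via Cobalt Mining NL → Harbor Energy Co. (R2): 19% × 49% × 28% = 2.6068% of Vantage Realty LP.
Chain via Wildmere Manufacturing Inc. → Ashford Services GmbH (R2): 38% × 29% × 12% = 1.3224% of Vantage Realty LP.
Direct interest in Vantage Realty LP: 7%.
Aggregating (R1): 6.815% + 2.6068% + 1.3224% + 7% = 17.7442%.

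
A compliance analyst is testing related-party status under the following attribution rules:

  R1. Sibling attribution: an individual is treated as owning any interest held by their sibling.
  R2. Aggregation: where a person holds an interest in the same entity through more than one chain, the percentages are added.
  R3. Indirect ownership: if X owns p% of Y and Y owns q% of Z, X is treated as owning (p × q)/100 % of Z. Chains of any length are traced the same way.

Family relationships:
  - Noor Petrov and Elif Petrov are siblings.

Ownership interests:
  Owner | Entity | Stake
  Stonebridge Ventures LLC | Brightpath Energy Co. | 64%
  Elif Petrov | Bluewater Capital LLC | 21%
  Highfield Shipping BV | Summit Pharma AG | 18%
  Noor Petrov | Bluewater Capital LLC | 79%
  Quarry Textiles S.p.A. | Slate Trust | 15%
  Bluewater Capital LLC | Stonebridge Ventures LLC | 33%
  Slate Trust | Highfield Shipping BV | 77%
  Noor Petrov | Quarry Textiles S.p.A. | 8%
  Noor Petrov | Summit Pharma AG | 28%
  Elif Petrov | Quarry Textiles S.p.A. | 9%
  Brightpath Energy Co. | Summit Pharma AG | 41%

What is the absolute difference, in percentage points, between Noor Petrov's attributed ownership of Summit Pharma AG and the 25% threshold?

12.01263

By sibling attribution (R1), Noor Petrov is treated as also owning Elif Petrov's interest in Bluewater Capital LLC, giving 79% + 21% = 100%.
By sibling attribution (R1), Noor Petrov is treated as also owning Elif Petrov's interest in Quarry Textiles S.p.A, giving 8% + 9% = 17%.
Chain via Bluewater Capital LLC → Stonebridge Ventures LLC → Brightpath Energy Co. (R3): 100% × 33% × 64% × 41% = 8.6592% of Summit Pharma AG.
Chain via Quarry Textiles S.p.A. → Slate Trust → Highfield Shipping BV (R3): 17% × 15% × 77% × 18% = 0.35343% of Summit Pharma AG.
Direct interest in Summit Pharma AG: 28%.
Aggregating (R2): 8.6592% + 0.35343% + 28% = 37.01263%.
37.01263% exceeds the 25% threshold by 12.01263 percentage points.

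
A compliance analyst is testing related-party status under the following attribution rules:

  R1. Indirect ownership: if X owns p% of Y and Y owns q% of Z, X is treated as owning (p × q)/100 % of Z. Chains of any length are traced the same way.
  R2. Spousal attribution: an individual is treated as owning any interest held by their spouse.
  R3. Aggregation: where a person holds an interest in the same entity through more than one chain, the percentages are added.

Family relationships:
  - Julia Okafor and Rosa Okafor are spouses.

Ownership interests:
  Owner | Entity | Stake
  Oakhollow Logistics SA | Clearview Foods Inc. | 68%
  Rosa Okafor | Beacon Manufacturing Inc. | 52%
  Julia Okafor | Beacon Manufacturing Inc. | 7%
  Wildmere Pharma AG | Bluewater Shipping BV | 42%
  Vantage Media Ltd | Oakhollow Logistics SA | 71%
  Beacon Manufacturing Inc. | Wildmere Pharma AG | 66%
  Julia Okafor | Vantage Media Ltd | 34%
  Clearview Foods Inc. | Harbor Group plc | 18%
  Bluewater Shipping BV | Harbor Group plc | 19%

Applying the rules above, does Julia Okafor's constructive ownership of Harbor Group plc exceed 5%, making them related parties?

By spousal attribution (R2), Julia Okafor is treated as also owning Rosa Okafor's interest in Beacon Manufacturing Inc, giving 7% + 52% = 59%.
Chain via Vantage Media Ltd → Oakhollow Logistics SA → Clearview Foods Inc. (R1): 34% × 71% × 68% × 18% = 2.954736% of Harbor Group plc.
Chain via Beacon Manufacturing Inc. → Wildmere Pharma AG → Bluewater Shipping BV (R1): 59% × 66% × 42% × 19% = 3.107412% of Harbor Group plc.
Aggregating (R3): 2.954736% + 3.107412% = 6.062148%.
6.062148% exceeds the 5% threshold, so Julia is a related party to Harbor Group plc.

Yes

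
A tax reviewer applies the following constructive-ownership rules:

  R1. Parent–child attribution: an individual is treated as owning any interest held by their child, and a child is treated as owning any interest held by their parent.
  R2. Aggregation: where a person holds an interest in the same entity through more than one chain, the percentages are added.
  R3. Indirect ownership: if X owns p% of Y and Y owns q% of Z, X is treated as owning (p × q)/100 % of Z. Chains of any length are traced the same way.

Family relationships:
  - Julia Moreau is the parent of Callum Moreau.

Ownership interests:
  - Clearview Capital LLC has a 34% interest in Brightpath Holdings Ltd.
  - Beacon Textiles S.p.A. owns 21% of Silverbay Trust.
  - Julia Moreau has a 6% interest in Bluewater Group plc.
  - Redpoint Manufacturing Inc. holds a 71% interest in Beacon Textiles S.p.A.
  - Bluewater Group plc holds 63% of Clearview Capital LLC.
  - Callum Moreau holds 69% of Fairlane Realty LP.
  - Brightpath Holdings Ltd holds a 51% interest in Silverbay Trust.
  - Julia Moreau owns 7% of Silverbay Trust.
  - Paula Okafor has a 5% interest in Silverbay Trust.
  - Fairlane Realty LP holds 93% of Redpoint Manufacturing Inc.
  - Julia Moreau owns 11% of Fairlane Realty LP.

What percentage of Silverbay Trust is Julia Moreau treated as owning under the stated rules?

18.748492%

By parent–child attribution (R1), Julia Moreau is treated as also owning Callum Moreau's interest in Fairlane Realty LP, giving 11% + 69% = 80%.
Chain via Bluewater Group plc → Clearview Capital LLC → Brightpath Holdings Ltd (R3): 6% × 63% × 34% × 51% = 0.655452% of Silverbay Trust.
Chain via Fairlane Realty LP → Redpoint Manufacturing Inc. → Beacon Textiles S.p.A. (R3): 80% × 93% × 71% × 21% = 11.09304% of Silverbay Trust.
Direct interest in Silverbay Trust: 7%.
Aggregating (R2): 0.655452% + 11.09304% + 7% = 18.748492%.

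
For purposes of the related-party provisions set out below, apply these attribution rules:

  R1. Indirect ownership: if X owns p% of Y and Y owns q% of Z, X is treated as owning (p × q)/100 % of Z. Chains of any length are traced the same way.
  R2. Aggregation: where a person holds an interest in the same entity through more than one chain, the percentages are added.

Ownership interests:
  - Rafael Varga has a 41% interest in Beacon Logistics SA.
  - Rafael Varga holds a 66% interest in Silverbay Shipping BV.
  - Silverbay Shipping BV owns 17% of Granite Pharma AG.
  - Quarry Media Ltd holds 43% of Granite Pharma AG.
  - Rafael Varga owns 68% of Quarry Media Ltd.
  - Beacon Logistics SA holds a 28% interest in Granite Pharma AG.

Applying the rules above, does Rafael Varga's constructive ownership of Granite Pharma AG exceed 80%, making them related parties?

No

Chain via Silverbay Shipping BV (R1): 66% × 17% = 11.22% of Granite Pharma AG.
Chain via Quarry Media Ltd (R1): 68% × 43% = 29.24% of Granite Pharma AG.
Chain via Beacon Logistics SA (R1): 41% × 28% = 11.48% of Granite Pharma AG.
Aggregating (R2): 11.22% + 29.24% + 11.48% = 51.94%.
51.94% does not exceed the 80% threshold, so Rafael is not a related party to Granite Pharma AG.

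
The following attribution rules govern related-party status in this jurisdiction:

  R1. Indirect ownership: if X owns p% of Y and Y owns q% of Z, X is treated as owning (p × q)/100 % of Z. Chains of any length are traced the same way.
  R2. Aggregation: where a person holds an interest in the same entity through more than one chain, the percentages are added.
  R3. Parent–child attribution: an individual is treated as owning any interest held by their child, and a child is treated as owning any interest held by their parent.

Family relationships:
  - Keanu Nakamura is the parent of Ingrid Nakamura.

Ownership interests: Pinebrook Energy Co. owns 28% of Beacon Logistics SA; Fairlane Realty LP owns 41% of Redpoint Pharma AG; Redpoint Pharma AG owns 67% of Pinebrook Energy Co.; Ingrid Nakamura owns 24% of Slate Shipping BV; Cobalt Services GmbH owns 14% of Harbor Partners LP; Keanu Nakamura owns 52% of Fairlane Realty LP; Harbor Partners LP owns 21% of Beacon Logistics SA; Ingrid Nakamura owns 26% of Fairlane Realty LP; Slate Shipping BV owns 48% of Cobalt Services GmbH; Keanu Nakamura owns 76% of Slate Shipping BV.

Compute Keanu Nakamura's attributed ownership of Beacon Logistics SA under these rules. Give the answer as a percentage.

7.410648%

By parent–child attribution (R3), Keanu Nakamura is treated as also owning Ingrid Nakamura's interest in Slate Shipping BV, giving 76% + 24% = 100%.
By parent–child attribution (R3), Keanu Nakamura is treated as also owning Ingrid Nakamura's interest in Fairlane Realty LP, giving 52% + 26% = 78%.
Chain via Slate Shipping BV → Cobalt Services GmbH → Harbor Partners LP (R1): 100% × 48% × 14% × 21% = 1.4112% of Beacon Logistics SA.
Chain via Fairlane Realty LP → Redpoint Pharma AG → Pinebrook Energy Co. (R1): 78% × 41% × 67% × 28% = 5.999448% of Beacon Logistics SA.
Aggregating (R2): 1.4112% + 5.999448% = 7.410648%.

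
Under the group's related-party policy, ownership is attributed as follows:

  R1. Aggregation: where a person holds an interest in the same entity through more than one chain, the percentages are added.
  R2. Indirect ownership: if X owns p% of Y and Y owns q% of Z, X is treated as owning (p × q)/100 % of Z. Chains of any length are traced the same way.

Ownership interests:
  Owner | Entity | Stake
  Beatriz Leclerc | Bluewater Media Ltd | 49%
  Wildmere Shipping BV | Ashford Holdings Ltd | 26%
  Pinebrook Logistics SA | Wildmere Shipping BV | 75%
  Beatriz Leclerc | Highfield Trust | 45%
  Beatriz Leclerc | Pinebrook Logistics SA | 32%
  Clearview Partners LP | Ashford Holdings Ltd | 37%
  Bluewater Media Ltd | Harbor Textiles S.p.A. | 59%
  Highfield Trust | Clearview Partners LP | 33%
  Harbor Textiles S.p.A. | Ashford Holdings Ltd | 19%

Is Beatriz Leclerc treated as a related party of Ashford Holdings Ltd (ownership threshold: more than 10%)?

Chain via Highfield Trust → Clearview Partners LP (R2): 45% × 33% × 37% = 5.4945% of Ashford Holdings Ltd.
Chain via Bluewater Media Ltd → Harbor Textiles S.p.A. (R2): 49% × 59% × 19% = 5.4929% of Ashford Holdings Ltd.
Chain via Pinebrook Logistics SA → Wildmere Shipping BV (R2): 32% × 75% × 26% = 6.24% of Ashford Holdings Ltd.
Aggregating (R1): 5.4945% + 5.4929% + 6.24% = 17.2274%.
17.2274% exceeds the 10% threshold, so Beatriz is a related party to Ashford Holdings Ltd.

Yes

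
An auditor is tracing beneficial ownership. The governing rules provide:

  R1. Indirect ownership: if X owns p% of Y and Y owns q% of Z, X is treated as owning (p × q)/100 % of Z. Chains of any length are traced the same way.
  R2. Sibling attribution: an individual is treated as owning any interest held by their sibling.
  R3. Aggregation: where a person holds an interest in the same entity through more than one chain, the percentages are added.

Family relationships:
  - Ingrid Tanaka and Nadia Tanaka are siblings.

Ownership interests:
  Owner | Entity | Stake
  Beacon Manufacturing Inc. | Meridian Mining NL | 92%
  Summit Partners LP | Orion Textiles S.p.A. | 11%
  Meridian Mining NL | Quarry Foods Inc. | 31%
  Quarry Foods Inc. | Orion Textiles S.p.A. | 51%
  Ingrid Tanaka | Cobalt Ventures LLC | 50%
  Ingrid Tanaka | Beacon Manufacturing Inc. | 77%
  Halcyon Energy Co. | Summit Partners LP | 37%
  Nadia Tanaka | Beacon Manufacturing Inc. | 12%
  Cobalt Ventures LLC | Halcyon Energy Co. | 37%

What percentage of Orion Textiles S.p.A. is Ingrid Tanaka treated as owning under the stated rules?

13.698178%

By sibling attribution (R2), Ingrid Tanaka is treated as also owning Nadia Tanaka's interest in Beacon Manufacturing Inc, giving 77% + 12% = 89%.
Chain via Cobalt Ventures LLC → Halcyon Energy Co. → Summit Partners LP (R1): 50% × 37% × 37% × 11% = 0.75295% of Orion Textiles S.p.A.
Chain via Beacon Manufacturing Inc. → Meridian Mining NL → Quarry Foods Inc. (R1): 89% × 92% × 31% × 51% = 12.945228% of Orion Textiles S.p.A.
Aggregating (R3): 0.75295% + 12.945228% = 13.698178%.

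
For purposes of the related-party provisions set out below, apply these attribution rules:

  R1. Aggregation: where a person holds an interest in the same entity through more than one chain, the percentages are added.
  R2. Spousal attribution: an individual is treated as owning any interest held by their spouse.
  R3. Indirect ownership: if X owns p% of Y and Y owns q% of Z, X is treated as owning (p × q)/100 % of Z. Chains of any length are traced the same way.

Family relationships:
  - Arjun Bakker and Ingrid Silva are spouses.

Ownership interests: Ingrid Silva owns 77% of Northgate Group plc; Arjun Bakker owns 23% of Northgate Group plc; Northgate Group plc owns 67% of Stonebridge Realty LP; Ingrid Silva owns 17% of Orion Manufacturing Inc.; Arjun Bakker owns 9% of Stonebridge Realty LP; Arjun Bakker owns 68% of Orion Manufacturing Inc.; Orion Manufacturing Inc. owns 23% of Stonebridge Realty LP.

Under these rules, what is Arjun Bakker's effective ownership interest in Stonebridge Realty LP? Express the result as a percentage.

95.55%

By spousal attribution (R2), Arjun Bakker is treated as also owning Ingrid Silva's interest in Northgate Group plc, giving 23% + 77% = 100%.
By spousal attribution (R2), Arjun Bakker is treated as also owning Ingrid Silva's interest in Orion Manufacturing Inc, giving 68% + 17% = 85%.
Chain via Northgate Group plc (R3): 100% × 67% = 67% of Stonebridge Realty LP.
Chain via Orion Manufacturing Inc. (R3): 85% × 23% = 19.55% of Stonebridge Realty LP.
Direct interest in Stonebridge Realty LP: 9%.
Aggregating (R1): 67% + 19.55% + 9% = 95.55%.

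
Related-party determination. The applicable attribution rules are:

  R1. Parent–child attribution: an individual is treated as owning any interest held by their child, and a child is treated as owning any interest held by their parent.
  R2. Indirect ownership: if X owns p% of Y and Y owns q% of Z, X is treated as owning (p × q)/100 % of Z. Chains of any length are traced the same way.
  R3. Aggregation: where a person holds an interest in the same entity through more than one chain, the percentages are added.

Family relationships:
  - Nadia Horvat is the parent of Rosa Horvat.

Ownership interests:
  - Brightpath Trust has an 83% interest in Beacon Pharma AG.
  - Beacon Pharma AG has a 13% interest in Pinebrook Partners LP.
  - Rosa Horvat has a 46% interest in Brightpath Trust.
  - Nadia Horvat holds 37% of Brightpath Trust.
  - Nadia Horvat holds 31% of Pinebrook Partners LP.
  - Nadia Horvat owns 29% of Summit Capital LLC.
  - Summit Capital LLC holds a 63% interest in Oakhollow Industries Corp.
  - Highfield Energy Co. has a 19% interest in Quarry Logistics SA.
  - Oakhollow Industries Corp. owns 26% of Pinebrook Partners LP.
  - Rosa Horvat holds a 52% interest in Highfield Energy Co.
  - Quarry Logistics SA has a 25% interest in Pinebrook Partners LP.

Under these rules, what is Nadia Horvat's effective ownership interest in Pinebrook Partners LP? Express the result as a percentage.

47.1759%

By parent–child attribution (R1), Nadia Horvat is treated as also owning Rosa Horvat's interest in Brightpath Trust, giving 37% + 46% = 83%.
By parent–child attribution (R1), Nadia Horvat is treated as owning Rosa Horvat's 52% interest in Highfield Energy Co.
Chain via Summit Capital LLC → Oakhollow Industries Corp. (R2): 29% × 63% × 26% = 4.7502% of Pinebrook Partners LP.
Chain via Brightpath Trust → Beacon Pharma AG (R2): 83% × 83% × 13% = 8.9557% of Pinebrook Partners LP.
Direct interest in Pinebrook Partners LP: 31%.
Chain via Highfield Energy Co. → Quarry Logistics SA (R2): 52% × 19% × 25% = 2.47% of Pinebrook Partners LP.
Aggregating (R3): 4.7502% + 8.9557% + 31% + 2.47% = 47.1759%.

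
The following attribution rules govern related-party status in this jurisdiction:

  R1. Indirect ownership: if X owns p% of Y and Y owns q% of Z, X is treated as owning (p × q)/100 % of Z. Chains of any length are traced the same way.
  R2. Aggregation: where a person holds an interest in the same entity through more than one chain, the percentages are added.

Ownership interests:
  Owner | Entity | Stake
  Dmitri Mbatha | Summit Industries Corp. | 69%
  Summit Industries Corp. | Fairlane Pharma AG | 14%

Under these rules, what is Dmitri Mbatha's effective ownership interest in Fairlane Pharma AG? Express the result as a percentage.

9.66%

Chain via Summit Industries Corp. (R1): 69% × 14% = 9.66% of Fairlane Pharma AG.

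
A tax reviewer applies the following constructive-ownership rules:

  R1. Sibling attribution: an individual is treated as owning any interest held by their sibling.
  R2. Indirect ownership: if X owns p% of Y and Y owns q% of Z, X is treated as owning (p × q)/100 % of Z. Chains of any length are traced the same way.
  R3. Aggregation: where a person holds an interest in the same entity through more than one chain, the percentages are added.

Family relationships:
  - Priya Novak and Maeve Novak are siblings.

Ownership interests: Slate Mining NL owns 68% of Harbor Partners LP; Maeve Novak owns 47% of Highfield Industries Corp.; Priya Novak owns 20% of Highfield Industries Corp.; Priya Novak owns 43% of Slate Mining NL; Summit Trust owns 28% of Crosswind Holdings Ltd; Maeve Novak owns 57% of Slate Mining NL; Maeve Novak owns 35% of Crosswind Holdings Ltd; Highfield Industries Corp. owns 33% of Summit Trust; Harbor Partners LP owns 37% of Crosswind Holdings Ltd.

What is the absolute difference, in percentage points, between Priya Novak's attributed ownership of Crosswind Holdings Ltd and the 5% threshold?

61.3508

By sibling attribution (R1), Priya Novak is treated as also owning Maeve Novak's interest in Slate Mining NL, giving 43% + 57% = 100%.
By sibling attribution (R1), Priya Novak is treated as also owning Maeve Novak's interest in Highfield Industries Corp, giving 20% + 47% = 67%.
By sibling attribution (R1), Priya Novak is treated as owning Maeve Novak's 35% interest in Crosswind Holdings Ltd.
Chain via Slate Mining NL → Harbor Partners LP (R2): 100% × 68% × 37% = 25.16% of Crosswind Holdings Ltd.
Chain via Highfield Industries Corp. → Summit Trust (R2): 67% × 33% × 28% = 6.1908% of Crosswind Holdings Ltd.
Direct interest in Crosswind Holdings Ltd: 35%.
Aggregating (R3): 25.16% + 6.1908% + 35% = 66.3508%.
66.3508% exceeds the 5% threshold by 61.3508 percentage points.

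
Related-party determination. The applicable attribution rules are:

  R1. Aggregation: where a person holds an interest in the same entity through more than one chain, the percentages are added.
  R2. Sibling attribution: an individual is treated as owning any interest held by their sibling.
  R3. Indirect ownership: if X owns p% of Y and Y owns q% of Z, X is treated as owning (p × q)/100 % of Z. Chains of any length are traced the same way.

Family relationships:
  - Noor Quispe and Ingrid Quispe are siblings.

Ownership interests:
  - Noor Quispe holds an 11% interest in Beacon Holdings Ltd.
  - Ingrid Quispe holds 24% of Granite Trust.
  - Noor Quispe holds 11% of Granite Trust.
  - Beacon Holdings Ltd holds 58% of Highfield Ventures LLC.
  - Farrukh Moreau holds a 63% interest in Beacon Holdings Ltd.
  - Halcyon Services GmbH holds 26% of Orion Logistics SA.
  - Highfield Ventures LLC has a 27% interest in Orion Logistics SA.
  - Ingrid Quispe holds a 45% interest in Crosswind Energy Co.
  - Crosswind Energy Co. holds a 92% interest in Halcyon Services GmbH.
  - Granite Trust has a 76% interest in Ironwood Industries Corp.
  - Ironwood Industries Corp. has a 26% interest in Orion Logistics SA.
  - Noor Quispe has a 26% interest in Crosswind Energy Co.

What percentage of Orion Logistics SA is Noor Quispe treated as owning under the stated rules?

25.6218%

By sibling attribution (R2), Noor Quispe is treated as also owning Ingrid Quispe's interest in Granite Trust, giving 11% + 24% = 35%.
By sibling attribution (R2), Noor Quispe is treated as also owning Ingrid Quispe's interest in Crosswind Energy Co, giving 26% + 45% = 71%.
Chain via Granite Trust → Ironwood Industries Corp. (R3): 35% × 76% × 26% = 6.916% of Orion Logistics SA.
Chain via Beacon Holdings Ltd → Highfield Ventures LLC (R3): 11% × 58% × 27% = 1.7226% of Orion Logistics SA.
Chain via Crosswind Energy Co. → Halcyon Services GmbH (R3): 71% × 92% × 26% = 16.9832% of Orion Logistics SA.
Aggregating (R1): 6.916% + 1.7226% + 16.9832% = 25.6218%.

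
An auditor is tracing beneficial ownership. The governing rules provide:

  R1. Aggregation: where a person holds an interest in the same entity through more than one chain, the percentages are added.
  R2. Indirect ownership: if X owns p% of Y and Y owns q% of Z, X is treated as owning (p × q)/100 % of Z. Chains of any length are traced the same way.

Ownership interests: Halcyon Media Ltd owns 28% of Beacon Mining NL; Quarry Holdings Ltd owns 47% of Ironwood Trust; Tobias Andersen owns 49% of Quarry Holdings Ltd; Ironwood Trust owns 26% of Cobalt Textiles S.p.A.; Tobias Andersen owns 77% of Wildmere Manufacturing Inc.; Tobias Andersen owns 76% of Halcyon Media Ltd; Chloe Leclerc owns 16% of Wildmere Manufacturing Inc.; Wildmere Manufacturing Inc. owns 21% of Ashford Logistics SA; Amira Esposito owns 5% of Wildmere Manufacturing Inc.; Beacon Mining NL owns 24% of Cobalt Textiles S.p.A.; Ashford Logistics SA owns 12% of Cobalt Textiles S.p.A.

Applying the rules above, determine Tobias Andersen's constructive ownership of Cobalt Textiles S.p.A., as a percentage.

Chain via Halcyon Media Ltd → Beacon Mining NL (R2): 76% × 28% × 24% = 5.1072% of Cobalt Textiles S.p.A.
Chain via Wildmere Manufacturing Inc. → Ashford Logistics SA (R2): 77% × 21% × 12% = 1.9404% of Cobalt Textiles S.p.A.
Chain via Quarry Holdings Ltd → Ironwood Trust (R2): 49% × 47% × 26% = 5.9878% of Cobalt Textiles S.p.A.
Aggregating (R1): 5.1072% + 1.9404% + 5.9878% = 13.0354%.

13.0354%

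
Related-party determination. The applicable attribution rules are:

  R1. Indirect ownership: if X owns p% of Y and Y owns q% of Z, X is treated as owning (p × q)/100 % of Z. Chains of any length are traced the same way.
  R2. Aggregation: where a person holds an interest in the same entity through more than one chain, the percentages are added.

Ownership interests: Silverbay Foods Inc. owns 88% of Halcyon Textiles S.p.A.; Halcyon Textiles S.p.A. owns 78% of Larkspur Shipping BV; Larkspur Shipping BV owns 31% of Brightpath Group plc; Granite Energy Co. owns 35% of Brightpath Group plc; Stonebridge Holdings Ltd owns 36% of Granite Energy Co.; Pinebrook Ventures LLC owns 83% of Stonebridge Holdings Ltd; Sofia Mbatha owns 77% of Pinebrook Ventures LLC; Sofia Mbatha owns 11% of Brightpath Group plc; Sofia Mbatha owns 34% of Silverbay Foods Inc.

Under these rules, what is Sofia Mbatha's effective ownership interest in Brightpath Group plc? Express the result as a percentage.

26.287316%

Chain via Silverbay Foods Inc. → Halcyon Textiles S.p.A. → Larkspur Shipping BV (R1): 34% × 88% × 78% × 31% = 7.234656% of Brightpath Group plc.
Chain via Pinebrook Ventures LLC → Stonebridge Holdings Ltd → Granite Energy Co. (R1): 77% × 83% × 36% × 35% = 8.05266% of Brightpath Group plc.
Direct interest in Brightpath Group plc: 11%.
Aggregating (R2): 7.234656% + 8.05266% + 11% = 26.287316%.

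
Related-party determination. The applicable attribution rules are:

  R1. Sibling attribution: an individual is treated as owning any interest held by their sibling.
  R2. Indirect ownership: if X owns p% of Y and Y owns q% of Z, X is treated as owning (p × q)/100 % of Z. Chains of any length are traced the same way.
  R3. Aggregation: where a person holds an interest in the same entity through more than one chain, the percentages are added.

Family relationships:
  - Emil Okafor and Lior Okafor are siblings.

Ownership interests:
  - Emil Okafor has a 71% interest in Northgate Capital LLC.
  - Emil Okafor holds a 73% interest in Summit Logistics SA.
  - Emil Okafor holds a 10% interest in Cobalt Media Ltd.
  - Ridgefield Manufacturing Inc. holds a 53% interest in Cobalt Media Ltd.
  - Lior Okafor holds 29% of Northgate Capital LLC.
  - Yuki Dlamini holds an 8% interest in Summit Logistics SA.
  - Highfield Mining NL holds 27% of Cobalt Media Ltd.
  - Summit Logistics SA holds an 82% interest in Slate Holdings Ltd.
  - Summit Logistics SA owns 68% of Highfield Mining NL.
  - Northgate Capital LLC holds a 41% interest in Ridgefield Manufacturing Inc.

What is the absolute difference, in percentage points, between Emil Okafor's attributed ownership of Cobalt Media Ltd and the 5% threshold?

By sibling attribution (R1), Emil Okafor is treated as also owning Lior Okafor's interest in Northgate Capital LLC, giving 71% + 29% = 100%.
Chain via Summit Logistics SA → Highfield Mining NL (R2): 73% × 68% × 27% = 13.4028% of Cobalt Media Ltd.
Chain via Northgate Capital LLC → Ridgefield Manufacturing Inc. (R2): 100% × 41% × 53% = 21.73% of Cobalt Media Ltd.
Direct interest in Cobalt Media Ltd: 10%.
Aggregating (R3): 13.4028% + 21.73% + 10% = 45.1328%.
45.1328% exceeds the 5% threshold by 40.1328 percentage points.

40.1328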